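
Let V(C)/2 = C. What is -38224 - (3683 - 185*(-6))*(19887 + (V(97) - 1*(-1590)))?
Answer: -103907327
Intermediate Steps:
V(C) = 2*C
-38224 - (3683 - 185*(-6))*(19887 + (V(97) - 1*(-1590))) = -38224 - (3683 - 185*(-6))*(19887 + (2*97 - 1*(-1590))) = -38224 - (3683 + 1110)*(19887 + (194 + 1590)) = -38224 - 4793*(19887 + 1784) = -38224 - 4793*21671 = -38224 - 1*103869103 = -38224 - 103869103 = -103907327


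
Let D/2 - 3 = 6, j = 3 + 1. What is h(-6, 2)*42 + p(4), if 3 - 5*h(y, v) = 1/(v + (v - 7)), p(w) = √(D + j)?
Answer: 28 + √22 ≈ 32.690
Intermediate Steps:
j = 4
D = 18 (D = 6 + 2*6 = 6 + 12 = 18)
p(w) = √22 (p(w) = √(18 + 4) = √22)
h(y, v) = ⅗ - 1/(5*(-7 + 2*v)) (h(y, v) = ⅗ - 1/(5*(v + (v - 7))) = ⅗ - 1/(5*(v + (-7 + v))) = ⅗ - 1/(5*(-7 + 2*v)))
h(-6, 2)*42 + p(4) = (2*(-11 + 3*2)/(5*(-7 + 2*2)))*42 + √22 = (2*(-11 + 6)/(5*(-7 + 4)))*42 + √22 = ((⅖)*(-5)/(-3))*42 + √22 = ((⅖)*(-⅓)*(-5))*42 + √22 = (⅔)*42 + √22 = 28 + √22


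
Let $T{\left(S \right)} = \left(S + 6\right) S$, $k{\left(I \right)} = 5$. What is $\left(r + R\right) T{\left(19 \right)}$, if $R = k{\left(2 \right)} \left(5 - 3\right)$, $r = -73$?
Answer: $-29925$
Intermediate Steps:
$R = 10$ ($R = 5 \left(5 - 3\right) = 5 \cdot 2 = 10$)
$T{\left(S \right)} = S \left(6 + S\right)$ ($T{\left(S \right)} = \left(6 + S\right) S = S \left(6 + S\right)$)
$\left(r + R\right) T{\left(19 \right)} = \left(-73 + 10\right) 19 \left(6 + 19\right) = - 63 \cdot 19 \cdot 25 = \left(-63\right) 475 = -29925$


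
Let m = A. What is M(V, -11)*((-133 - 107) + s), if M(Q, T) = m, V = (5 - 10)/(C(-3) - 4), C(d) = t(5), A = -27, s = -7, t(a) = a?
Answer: 6669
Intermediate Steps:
C(d) = 5
m = -27
V = -5 (V = (5 - 10)/(5 - 4) = -5/1 = -5*1 = -5)
M(Q, T) = -27
M(V, -11)*((-133 - 107) + s) = -27*((-133 - 107) - 7) = -27*(-240 - 7) = -27*(-247) = 6669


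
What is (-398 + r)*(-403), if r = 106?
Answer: 117676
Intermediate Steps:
(-398 + r)*(-403) = (-398 + 106)*(-403) = -292*(-403) = 117676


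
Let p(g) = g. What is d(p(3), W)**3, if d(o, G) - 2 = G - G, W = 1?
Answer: 8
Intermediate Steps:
d(o, G) = 2 (d(o, G) = 2 + (G - G) = 2 + 0 = 2)
d(p(3), W)**3 = 2**3 = 8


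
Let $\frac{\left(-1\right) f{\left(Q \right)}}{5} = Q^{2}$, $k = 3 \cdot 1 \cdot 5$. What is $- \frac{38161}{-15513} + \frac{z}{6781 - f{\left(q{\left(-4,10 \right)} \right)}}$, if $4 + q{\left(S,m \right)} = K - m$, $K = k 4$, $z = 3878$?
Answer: $\frac{240890845}{89773731} \approx 2.6833$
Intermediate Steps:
$k = 15$ ($k = 3 \cdot 5 = 15$)
$K = 60$ ($K = 15 \cdot 4 = 60$)
$q{\left(S,m \right)} = 56 - m$ ($q{\left(S,m \right)} = -4 - \left(-60 + m\right) = 56 - m$)
$f{\left(Q \right)} = - 5 Q^{2}$
$- \frac{38161}{-15513} + \frac{z}{6781 - f{\left(q{\left(-4,10 \right)} \right)}} = - \frac{38161}{-15513} + \frac{3878}{6781 - - 5 \left(56 - 10\right)^{2}} = \left(-38161\right) \left(- \frac{1}{15513}\right) + \frac{3878}{6781 - - 5 \left(56 - 10\right)^{2}} = \frac{38161}{15513} + \frac{3878}{6781 - - 5 \cdot 46^{2}} = \frac{38161}{15513} + \frac{3878}{6781 - \left(-5\right) 2116} = \frac{38161}{15513} + \frac{3878}{6781 - -10580} = \frac{38161}{15513} + \frac{3878}{6781 + 10580} = \frac{38161}{15513} + \frac{3878}{17361} = \frac{240890845}{89773731}$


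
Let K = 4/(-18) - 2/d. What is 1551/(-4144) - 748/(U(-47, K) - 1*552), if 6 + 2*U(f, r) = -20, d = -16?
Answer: 2223397/2341360 ≈ 0.94962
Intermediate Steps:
K = -7/72 (K = 4/(-18) - 2/(-16) = 4*(-1/18) - 2*(-1/16) = -2/9 + 1/8 = -7/72 ≈ -0.097222)
U(f, r) = -13 (U(f, r) = -3 + (1/2)*(-20) = -3 - 10 = -13)
1551/(-4144) - 748/(U(-47, K) - 1*552) = 1551/(-4144) - 748/(-13 - 1*552) = 1551*(-1/4144) - 748/(-13 - 552) = -1551/4144 - 748/(-565) = -1551/4144 - 748*(-1/565) = -1551/4144 + 748/565 = 2223397/2341360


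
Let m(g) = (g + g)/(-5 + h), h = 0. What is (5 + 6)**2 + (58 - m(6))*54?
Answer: 16913/5 ≈ 3382.6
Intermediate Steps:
m(g) = -2*g/5 (m(g) = (g + g)/(-5 + 0) = (2*g)/(-5) = (2*g)*(-1/5) = -2*g/5)
(5 + 6)**2 + (58 - m(6))*54 = (5 + 6)**2 + (58 - (-2)*6/5)*54 = 11**2 + (58 - 1*(-12/5))*54 = 121 + (58 + 12/5)*54 = 121 + (302/5)*54 = 121 + 16308/5 = 16913/5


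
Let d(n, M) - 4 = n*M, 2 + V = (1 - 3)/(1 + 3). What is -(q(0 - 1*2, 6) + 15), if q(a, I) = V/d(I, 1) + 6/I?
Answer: -63/4 ≈ -15.750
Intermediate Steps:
V = -5/2 (V = -2 + (1 - 3)/(1 + 3) = -2 - 2/4 = -2 - 2*¼ = -2 - ½ = -5/2 ≈ -2.5000)
d(n, M) = 4 + M*n (d(n, M) = 4 + n*M = 4 + M*n)
q(a, I) = 6/I - 5/(2*(4 + I)) (q(a, I) = -5/(2*(4 + 1*I)) + 6/I = -5/(2*(4 + I)) + 6/I = 6/I - 5/(2*(4 + I)))
-(q(0 - 1*2, 6) + 15) = -((½)*(48 + 7*6)/(6*(4 + 6)) + 15) = -((½)*(⅙)*(48 + 42)/10 + 15) = -((½)*(⅙)*(⅒)*90 + 15) = -(¾ + 15) = -1*63/4 = -63/4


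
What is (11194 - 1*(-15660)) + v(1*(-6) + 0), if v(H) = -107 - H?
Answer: 26753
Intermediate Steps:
(11194 - 1*(-15660)) + v(1*(-6) + 0) = (11194 - 1*(-15660)) + (-107 - (1*(-6) + 0)) = (11194 + 15660) + (-107 - (-6 + 0)) = 26854 + (-107 - 1*(-6)) = 26854 + (-107 + 6) = 26854 - 101 = 26753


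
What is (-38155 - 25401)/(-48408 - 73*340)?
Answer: 15889/18307 ≈ 0.86792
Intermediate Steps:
(-38155 - 25401)/(-48408 - 73*340) = -63556/(-48408 - 24820) = -63556/(-73228) = -63556*(-1/73228) = 15889/18307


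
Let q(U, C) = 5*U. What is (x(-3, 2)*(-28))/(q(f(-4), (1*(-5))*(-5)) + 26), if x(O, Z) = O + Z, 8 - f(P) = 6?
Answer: 7/9 ≈ 0.77778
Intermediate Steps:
f(P) = 2 (f(P) = 8 - 1*6 = 8 - 6 = 2)
(x(-3, 2)*(-28))/(q(f(-4), (1*(-5))*(-5)) + 26) = ((-3 + 2)*(-28))/(5*2 + 26) = (-1*(-28))/(10 + 26) = 28/36 = 28*(1/36) = 7/9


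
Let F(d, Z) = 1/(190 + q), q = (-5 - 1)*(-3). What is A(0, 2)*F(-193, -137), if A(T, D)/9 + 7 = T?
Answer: -63/208 ≈ -0.30288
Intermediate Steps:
q = 18 (q = -6*(-3) = 18)
F(d, Z) = 1/208 (F(d, Z) = 1/(190 + 18) = 1/208)
A(T, D) = -63 + 9*T
A(0, 2)*F(-193, -137) = (-63 + 9*0)*(1/208) = (-63 + 0)*(1/208) = -63*1/208 = -63/208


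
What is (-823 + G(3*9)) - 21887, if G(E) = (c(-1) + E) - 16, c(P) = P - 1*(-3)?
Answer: -22697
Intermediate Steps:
c(P) = 3 + P (c(P) = P + 3 = 3 + P)
G(E) = -14 + E (G(E) = ((3 - 1) + E) - 16 = (2 + E) - 16 = -14 + E)
(-823 + G(3*9)) - 21887 = (-823 + (-14 + 3*9)) - 21887 = (-823 + (-14 + 27)) - 21887 = (-823 + 13) - 21887 = -810 - 21887 = -22697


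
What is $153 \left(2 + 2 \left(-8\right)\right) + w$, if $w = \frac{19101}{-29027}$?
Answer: $- \frac{62194935}{29027} \approx -2142.7$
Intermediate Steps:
$w = - \frac{19101}{29027}$ ($w = 19101 \left(- \frac{1}{29027}\right) = - \frac{19101}{29027} \approx -0.65804$)
$153 \left(2 + 2 \left(-8\right)\right) + w = 153 \left(2 + 2 \left(-8\right)\right) - \frac{19101}{29027} = 153 \left(2 - 16\right) - \frac{19101}{29027} = 153 \left(-14\right) - \frac{19101}{29027} = -2142 - \frac{19101}{29027} = - \frac{62194935}{29027}$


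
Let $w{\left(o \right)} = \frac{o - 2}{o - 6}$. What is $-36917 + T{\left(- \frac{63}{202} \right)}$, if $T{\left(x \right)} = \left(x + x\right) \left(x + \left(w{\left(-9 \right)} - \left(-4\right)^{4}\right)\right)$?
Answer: $- \frac{3749640707}{102010} \approx -36758.0$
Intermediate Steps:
$w{\left(o \right)} = \frac{-2 + o}{-6 + o}$
$T{\left(x \right)} = 2 x \left(- \frac{3829}{15} + x\right)$ ($T{\left(x \right)} = \left(x + x\right) \left(x - \left(256 - \frac{-2 - 9}{-6 - 9}\right)\right) = 2 x \left(x - \left(256 - \frac{1}{-15} \left(-11\right)\right)\right) = 2 x \left(x - \frac{3829}{15}\right) = 2 x \left(- \frac{3829}{15} + x\right)$)
$-36917 + T{\left(- \frac{63}{202} \right)} = -36917 + \frac{2 \left(- \frac{63}{202}\right) \left(-3829 + 15 \left(- \frac{63}{202}\right)\right)}{15} = -36917 + \frac{2 \left(\left(-63\right) \frac{1}{202}\right) \left(-3829 + 15 \left(\left(-63\right) \frac{1}{202}\right)\right)}{15} = -36917 + \frac{2}{15} \left(- \frac{63}{202}\right) \left(-3829 + 15 \left(- \frac{63}{202}\right)\right) = -36917 + \frac{2}{15} \left(- \frac{63}{202}\right) \left(-3829 - \frac{945}{202}\right) = -36917 + \frac{2}{15} \left(- \frac{63}{202}\right) \left(- \frac{774403}{202}\right) = -36917 + \frac{16262463}{102010} = - \frac{3749640707}{102010}$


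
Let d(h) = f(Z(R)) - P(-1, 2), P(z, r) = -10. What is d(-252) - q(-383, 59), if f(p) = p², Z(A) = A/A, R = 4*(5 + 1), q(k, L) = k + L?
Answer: 335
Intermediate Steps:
q(k, L) = L + k
R = 24 (R = 4*6 = 24)
Z(A) = 1
d(h) = 11 (d(h) = 1² - 1*(-10) = 1 + 10 = 11)
d(-252) - q(-383, 59) = 11 - (59 - 383) = 11 - 1*(-324) = 11 + 324 = 335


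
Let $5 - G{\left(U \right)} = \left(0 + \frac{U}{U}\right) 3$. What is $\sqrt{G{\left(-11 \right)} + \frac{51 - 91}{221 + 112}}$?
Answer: $\frac{\sqrt{23162}}{111} \approx 1.3711$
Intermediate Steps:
$G{\left(U \right)} = 2$ ($G{\left(U \right)} = 5 - \left(0 + \frac{U}{U}\right) 3 = 5 - \left(0 + 1\right) 3 = 5 - 1 \cdot 3 = 5 - 3 = 2$)
$\sqrt{G{\left(-11 \right)} + \frac{51 - 91}{221 + 112}} = \sqrt{2 + \frac{51 - 91}{221 + 112}} = \sqrt{2 - \frac{40}{333}} = \sqrt{\frac{626}{333}} = \frac{\sqrt{23162}}{111}$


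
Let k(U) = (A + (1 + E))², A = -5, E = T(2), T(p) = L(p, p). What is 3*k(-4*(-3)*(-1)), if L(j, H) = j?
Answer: 12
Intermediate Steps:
T(p) = p
E = 2
k(U) = 4 (k(U) = (-5 + (1 + 2))² = (-5 + 3)² = (-2)² = 4)
3*k(-4*(-3)*(-1)) = 3*4 = 12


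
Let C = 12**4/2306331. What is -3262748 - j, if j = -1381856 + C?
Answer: -481995505332/256259 ≈ -1.8809e+6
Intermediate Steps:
C = 2304/256259 (C = 20736*(1/2306331) = 2304/256259 ≈ 0.0089909)
j = -354113034400/256259 (j = -1381856 + 2304/256259 = -354113034400/256259 ≈ -1.3819e+6)
-3262748 - j = -3262748 - 1*(-354113034400/256259) = -3262748 + 354113034400/256259 = -481995505332/256259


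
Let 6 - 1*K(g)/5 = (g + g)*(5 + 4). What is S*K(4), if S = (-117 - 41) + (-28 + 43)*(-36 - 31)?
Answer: 383790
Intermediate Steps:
S = -1163 (S = -158 + 15*(-67) = -158 - 1005 = -1163)
K(g) = 30 - 90*g (K(g) = 30 - 5*(g + g)*(5 + 4) = 30 - 5*2*g*9 = 30 - 90*g)
S*K(4) = -1163*(30 - 90*4) = -1163*(30 - 360) = -1163*(-330) = 383790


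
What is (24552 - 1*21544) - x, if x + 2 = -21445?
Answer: 24455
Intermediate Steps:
x = -21447 (x = -2 - 21445 = -21447)
(24552 - 1*21544) - x = (24552 - 1*21544) - 1*(-21447) = (24552 - 21544) + 21447 = 3008 + 21447 = 24455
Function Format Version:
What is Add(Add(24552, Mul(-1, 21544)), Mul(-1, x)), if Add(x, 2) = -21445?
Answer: 24455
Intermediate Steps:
x = -21447 (x = Add(-2, -21445) = -21447)
Add(Add(24552, Mul(-1, 21544)), Mul(-1, x)) = Add(Add(24552, Mul(-1, 21544)), Mul(-1, -21447)) = Add(Add(24552, -21544), 21447) = Add(3008, 21447) = 24455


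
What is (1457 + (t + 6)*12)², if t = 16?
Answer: 2961841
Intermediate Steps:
(1457 + (t + 6)*12)² = (1457 + (16 + 6)*12)² = (1457 + 22*12)² = (1457 + 264)² = 1721² = 2961841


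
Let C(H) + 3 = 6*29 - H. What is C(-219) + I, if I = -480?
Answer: -90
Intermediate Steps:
C(H) = 171 - H (C(H) = -3 + (6*29 - H) = -3 + (174 - H) = 171 - H)
C(-219) + I = (171 - 1*(-219)) - 480 = (171 + 219) - 480 = 390 - 480 = -90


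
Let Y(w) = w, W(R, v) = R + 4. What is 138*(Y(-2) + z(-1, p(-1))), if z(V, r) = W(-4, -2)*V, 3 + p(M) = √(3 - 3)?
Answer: -276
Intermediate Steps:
p(M) = -3 (p(M) = -3 + √(3 - 3) = -3 + √0 = -3 + 0 = -3)
W(R, v) = 4 + R
z(V, r) = 0 (z(V, r) = (4 - 4)*V = 0*V = 0)
138*(Y(-2) + z(-1, p(-1))) = 138*(-2 + 0) = 138*(-2) = -276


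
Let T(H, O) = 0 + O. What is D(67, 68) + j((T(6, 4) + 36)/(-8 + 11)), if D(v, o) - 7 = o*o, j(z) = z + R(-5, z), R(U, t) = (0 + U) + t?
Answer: 13958/3 ≈ 4652.7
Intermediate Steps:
T(H, O) = O
R(U, t) = U + t
j(z) = -5 + 2*z (j(z) = z + (-5 + z) = -5 + 2*z)
D(v, o) = 7 + o² (D(v, o) = 7 + o*o = 7 + o²)
D(67, 68) + j((T(6, 4) + 36)/(-8 + 11)) = (7 + 68²) + (-5 + 2*((4 + 36)/(-8 + 11))) = (7 + 4624) + (-5 + 2*(40/3)) = 4631 + (-5 + 2*(40*(⅓))) = 4631 + (-5 + 2*(40/3)) = 4631 + (-5 + 80/3) = 4631 + 65/3 = 13958/3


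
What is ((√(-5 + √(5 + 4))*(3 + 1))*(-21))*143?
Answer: -12012*I*√2 ≈ -16988.0*I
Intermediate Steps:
((√(-5 + √(5 + 4))*(3 + 1))*(-21))*143 = ((√(-5 + √9)*4)*(-21))*143 = ((√(-5 + 3)*4)*(-21))*143 = ((√(-2)*4)*(-21))*143 = (((I*√2)*4)*(-21))*143 = ((4*I*√2)*(-21))*143 = -84*I*√2*143 = -12012*I*√2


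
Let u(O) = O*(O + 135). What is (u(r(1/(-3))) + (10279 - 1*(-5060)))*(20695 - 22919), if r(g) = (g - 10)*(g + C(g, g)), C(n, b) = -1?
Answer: -3132492880/81 ≈ -3.8673e+7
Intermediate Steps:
r(g) = (-1 + g)*(-10 + g) (r(g) = (g - 10)*(g - 1) = (-10 + g)*(-1 + g) = (-1 + g)*(-10 + g))
u(O) = O*(135 + O)
(u(r(1/(-3))) + (10279 - 1*(-5060)))*(20695 - 22919) = ((10 + (1/(-3))² - 11/(-3))*(135 + (10 + (1/(-3))² - 11/(-3))) + (10279 - 1*(-5060)))*(20695 - 22919) = ((10 + (-⅓)² - 11*(-⅓))*(135 + (10 + (-⅓)² - 11*(-⅓))) + (10279 + 5060))*(-2224) = ((10 + ⅑ + 11/3)*(135 + (10 + ⅑ + 11/3)) + 15339)*(-2224) = (124*(135 + 124/9)/9 + 15339)*(-2224) = ((124/9)*(1339/9) + 15339)*(-2224) = (166036/81 + 15339)*(-2224) = (1408495/81)*(-2224) = -3132492880/81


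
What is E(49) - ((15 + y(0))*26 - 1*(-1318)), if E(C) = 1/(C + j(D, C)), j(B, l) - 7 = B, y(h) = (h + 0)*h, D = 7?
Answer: -107603/63 ≈ -1708.0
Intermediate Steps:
y(h) = h² (y(h) = h*h = h²)
j(B, l) = 7 + B
E(C) = 1/(14 + C) (E(C) = 1/(C + (7 + 7)) = 1/(C + 14) = 1/(14 + C))
E(49) - ((15 + y(0))*26 - 1*(-1318)) = 1/(14 + 49) - ((15 + 0²)*26 - 1*(-1318)) = 1/63 - ((15 + 0)*26 + 1318) = 1/63 - (15*26 + 1318) = 1/63 - (390 + 1318) = 1/63 - 1*1708 = 1/63 - 1708 = -107603/63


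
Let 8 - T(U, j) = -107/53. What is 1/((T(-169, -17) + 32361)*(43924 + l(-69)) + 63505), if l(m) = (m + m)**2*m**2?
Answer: 53/155632016124677 ≈ 3.4055e-13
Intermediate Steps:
T(U, j) = 531/53 (T(U, j) = 8 - (-107)/53 = 8 - 1*(-107/53) = 8 + 107/53 = 531/53)
l(m) = 4*m**4 (l(m) = (2*m)**2*m**2 = (4*m**2)*m**2 = 4*m**4)
1/((T(-169, -17) + 32361)*(43924 + l(-69)) + 63505) = 1/((531/53 + 32361)*(43924 + 4*(-69)**4) + 63505) = 1/(1715664*(43924 + 4*22667121)/53 + 63505) = 1/(1715664*(43924 + 90668484)/53 + 63505) = 1/((1715664/53)*90712408 + 63505) = 1/(155632012758912/53 + 63505) = 1/(155632016124677/53) = 53/155632016124677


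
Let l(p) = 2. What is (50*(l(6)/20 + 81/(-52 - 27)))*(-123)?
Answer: 449565/79 ≈ 5690.7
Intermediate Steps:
(50*(l(6)/20 + 81/(-52 - 27)))*(-123) = (50*(2/20 + 81/(-52 - 27)))*(-123) = (50*(2*(1/20) + 81/(-79)))*(-123) = (50*(⅒ + 81*(-1/79)))*(-123) = (50*(⅒ - 81/79))*(-123) = (50*(-731/790))*(-123) = -3655/79*(-123) = 449565/79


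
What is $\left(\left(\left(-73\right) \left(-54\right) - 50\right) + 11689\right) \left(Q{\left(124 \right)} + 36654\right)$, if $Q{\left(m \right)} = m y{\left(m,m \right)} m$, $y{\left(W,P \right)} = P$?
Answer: $30278214518$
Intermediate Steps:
$Q{\left(m \right)} = m^{3}$ ($Q{\left(m \right)} = m m m = m^{2} m = m^{3}$)
$\left(\left(\left(-73\right) \left(-54\right) - 50\right) + 11689\right) \left(Q{\left(124 \right)} + 36654\right) = \left(\left(\left(-73\right) \left(-54\right) - 50\right) + 11689\right) \left(124^{3} + 36654\right) = \left(\left(3942 - 50\right) + 11689\right) \left(1906624 + 36654\right) = \left(3892 + 11689\right) 1943278 = 15581 \cdot 1943278 = 30278214518$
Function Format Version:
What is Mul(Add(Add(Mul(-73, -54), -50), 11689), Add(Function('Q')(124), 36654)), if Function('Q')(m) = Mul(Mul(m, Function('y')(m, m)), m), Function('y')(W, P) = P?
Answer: 30278214518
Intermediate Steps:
Function('Q')(m) = Pow(m, 3) (Function('Q')(m) = Mul(Mul(m, m), m) = Mul(Pow(m, 2), m) = Pow(m, 3))
Mul(Add(Add(Mul(-73, -54), -50), 11689), Add(Function('Q')(124), 36654)) = Mul(Add(Add(Mul(-73, -54), -50), 11689), Add(Pow(124, 3), 36654)) = Mul(Add(Add(3942, -50), 11689), Add(1906624, 36654)) = Mul(Add(3892, 11689), 1943278) = Mul(15581, 1943278) = 30278214518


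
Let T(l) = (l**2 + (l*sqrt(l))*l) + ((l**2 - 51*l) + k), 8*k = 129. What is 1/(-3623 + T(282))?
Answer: -9027784/112863302251919 + 5089536*sqrt(282)/112863302251919 ≈ 6.7728e-7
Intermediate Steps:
k = 129/8 (k = (1/8)*129 = 129/8 ≈ 16.125)
T(l) = 129/8 + l**(5/2) - 51*l + 2*l**2 (T(l) = (l**2 + (l*sqrt(l))*l) + ((l**2 - 51*l) + 129/8) = (l**2 + l**(3/2)*l) + (129/8 + l**2 - 51*l) = (l**2 + l**(5/2)) + (129/8 + l**2 - 51*l) = 129/8 + l**(5/2) - 51*l + 2*l**2)
1/(-3623 + T(282)) = 1/(-3623 + (129/8 + 282**(5/2) - 51*282 + 2*282**2)) = 1/(-3623 + (129/8 + 79524*sqrt(282) - 14382 + 2*79524)) = 1/(-3623 + (129/8 + 79524*sqrt(282) - 14382 + 159048)) = 1/(-3623 + (1157457/8 + 79524*sqrt(282))) = 1/(1128473/8 + 79524*sqrt(282))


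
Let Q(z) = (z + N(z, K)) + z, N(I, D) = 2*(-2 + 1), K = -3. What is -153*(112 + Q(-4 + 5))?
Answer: -17136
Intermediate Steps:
N(I, D) = -2 (N(I, D) = 2*(-1) = -2)
Q(z) = -2 + 2*z (Q(z) = (z - 2) + z = (-2 + z) + z = -2 + 2*z)
-153*(112 + Q(-4 + 5)) = -153*(112 + (-2 + 2*(-4 + 5))) = -153*(112 + (-2 + 2*1)) = -153*(112 + (-2 + 2)) = -153*(112 + 0) = -153*112 = -17136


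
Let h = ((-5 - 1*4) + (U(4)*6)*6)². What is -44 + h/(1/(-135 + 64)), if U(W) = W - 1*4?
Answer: -5795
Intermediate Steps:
U(W) = -4 + W (U(W) = W - 4 = -4 + W)
h = 81 (h = ((-5 - 1*4) + ((-4 + 4)*6)*6)² = ((-5 - 4) + (0*6)*6)² = (-9 + 0*6)² = (-9 + 0)² = (-9)² = 81)
-44 + h/(1/(-135 + 64)) = -44 + 81/(1/(-135 + 64)) = -44 + 81/(1/(-71)) = -44 + 81/(-1/71) = -44 + 81*(-71) = -44 - 5751 = -5795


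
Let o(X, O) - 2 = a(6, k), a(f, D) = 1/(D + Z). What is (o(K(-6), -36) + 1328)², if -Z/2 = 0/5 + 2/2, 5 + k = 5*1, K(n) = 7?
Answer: 7070281/4 ≈ 1.7676e+6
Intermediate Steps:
k = 0 (k = -5 + 5*1 = -5 + 5 = 0)
Z = -2 (Z = -2*(0/5 + 2/2) = -2*(0*(⅕) + 2*(½)) = -2*(0 + 1) = -2*1 = -2)
a(f, D) = 1/(-2 + D) (a(f, D) = 1/(D - 2) = 1/(-2 + D))
o(X, O) = 3/2 (o(X, O) = 2 + 1/(-2 + 0) = 2 + 1/(-2) = 2 - ½ = 3/2)
(o(K(-6), -36) + 1328)² = (3/2 + 1328)² = (2659/2)² = 7070281/4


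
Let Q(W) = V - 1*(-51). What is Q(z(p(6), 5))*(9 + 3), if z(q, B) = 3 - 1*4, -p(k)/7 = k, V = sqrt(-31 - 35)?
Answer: 612 + 12*I*sqrt(66) ≈ 612.0 + 97.488*I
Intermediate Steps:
V = I*sqrt(66) (V = sqrt(-66) = I*sqrt(66) ≈ 8.124*I)
p(k) = -7*k
z(q, B) = -1 (z(q, B) = 3 - 4 = -1)
Q(W) = 51 + I*sqrt(66) (Q(W) = I*sqrt(66) - 1*(-51) = I*sqrt(66) + 51 = 51 + I*sqrt(66))
Q(z(p(6), 5))*(9 + 3) = (51 + I*sqrt(66))*(9 + 3) = (51 + I*sqrt(66))*12 = 612 + 12*I*sqrt(66)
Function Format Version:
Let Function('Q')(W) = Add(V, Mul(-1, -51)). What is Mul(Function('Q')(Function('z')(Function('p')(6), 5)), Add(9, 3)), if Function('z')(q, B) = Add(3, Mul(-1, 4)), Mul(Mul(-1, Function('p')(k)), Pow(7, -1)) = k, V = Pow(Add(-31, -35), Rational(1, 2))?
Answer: Add(612, Mul(12, I, Pow(66, Rational(1, 2)))) ≈ Add(612.00, Mul(97.488, I))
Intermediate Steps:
V = Mul(I, Pow(66, Rational(1, 2))) (V = Pow(-66, Rational(1, 2)) = Mul(I, Pow(66, Rational(1, 2))) ≈ Mul(8.1240, I))
Function('p')(k) = Mul(-7, k)
Function('z')(q, B) = -1 (Function('z')(q, B) = Add(3, -4) = -1)
Function('Q')(W) = Add(51, Mul(I, Pow(66, Rational(1, 2)))) (Function('Q')(W) = Add(Mul(I, Pow(66, Rational(1, 2))), Mul(-1, -51)) = Add(Mul(I, Pow(66, Rational(1, 2))), 51) = Add(51, Mul(I, Pow(66, Rational(1, 2)))))
Mul(Function('Q')(Function('z')(Function('p')(6), 5)), Add(9, 3)) = Mul(Add(51, Mul(I, Pow(66, Rational(1, 2)))), Add(9, 3)) = Mul(Add(51, Mul(I, Pow(66, Rational(1, 2)))), 12) = Add(612, Mul(12, I, Pow(66, Rational(1, 2))))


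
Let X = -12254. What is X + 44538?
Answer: 32284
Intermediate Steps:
X + 44538 = -12254 + 44538 = 32284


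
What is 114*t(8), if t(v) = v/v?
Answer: 114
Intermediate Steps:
t(v) = 1
114*t(8) = 114*1 = 114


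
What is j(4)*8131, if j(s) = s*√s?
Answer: 65048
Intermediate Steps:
j(s) = s^(3/2)
j(4)*8131 = 4^(3/2)*8131 = 8*8131 = 65048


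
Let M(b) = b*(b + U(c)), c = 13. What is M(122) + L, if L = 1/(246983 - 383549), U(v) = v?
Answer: 2249242019/136566 ≈ 16470.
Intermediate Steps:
M(b) = b*(13 + b) (M(b) = b*(b + 13) = b*(13 + b))
L = -1/136566 (L = 1/(-136566) = -1/136566 ≈ -7.3225e-6)
M(122) + L = 122*(13 + 122) - 1/136566 = 122*135 - 1/136566 = 16470 - 1/136566 = 2249242019/136566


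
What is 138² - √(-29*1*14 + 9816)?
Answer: 19044 - √9410 ≈ 18947.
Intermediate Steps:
138² - √(-29*1*14 + 9816) = 19044 - √(-29*14 + 9816) = 19044 - √(-406 + 9816) = 19044 - √9410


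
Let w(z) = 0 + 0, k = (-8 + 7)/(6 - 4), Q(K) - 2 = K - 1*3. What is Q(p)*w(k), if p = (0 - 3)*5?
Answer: 0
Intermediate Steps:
p = -15 (p = -3*5 = -15)
Q(K) = -1 + K (Q(K) = 2 + (K - 1*3) = 2 + (K - 3) = 2 + (-3 + K) = -1 + K)
k = -1/2 ≈ -0.50000
w(z) = 0
Q(p)*w(k) = (-1 - 15)*0 = -16*0 = 0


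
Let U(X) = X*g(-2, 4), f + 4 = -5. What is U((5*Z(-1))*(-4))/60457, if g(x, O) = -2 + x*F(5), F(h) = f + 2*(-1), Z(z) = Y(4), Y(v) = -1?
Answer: 400/60457 ≈ 0.0066163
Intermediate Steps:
Z(z) = -1
f = -9 (f = -4 - 5 = -9)
F(h) = -11 (F(h) = -9 + 2*(-1) = -9 - 2 = -11)
g(x, O) = -2 - 11*x (g(x, O) = -2 + x*(-11) = -2 - 11*x)
U(X) = 20*X (U(X) = X*(-2 - 11*(-2)) = X*(-2 + 22) = X*20 = 20*X)
U((5*Z(-1))*(-4))/60457 = (20*((5*(-1))*(-4)))/60457 = (20*(-5*(-4)))*(1/60457) = (20*20)*(1/60457) = 400*(1/60457) = 400/60457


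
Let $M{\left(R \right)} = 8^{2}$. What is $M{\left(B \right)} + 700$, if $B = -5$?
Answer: $764$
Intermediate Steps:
$M{\left(R \right)} = 64$
$M{\left(B \right)} + 700 = 64 + 700 = 764$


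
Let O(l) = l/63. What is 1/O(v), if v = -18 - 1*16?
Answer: -63/34 ≈ -1.8529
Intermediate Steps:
v = -34 (v = -18 - 16 = -34)
O(l) = l/63 (O(l) = l*(1/63) = l/63)
1/O(v) = 1/((1/63)*(-34)) = 1/(-34/63) = -63/34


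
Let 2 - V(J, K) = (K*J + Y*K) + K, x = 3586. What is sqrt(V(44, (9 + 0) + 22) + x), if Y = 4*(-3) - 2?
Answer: sqrt(2627) ≈ 51.254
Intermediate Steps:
Y = -14 (Y = -12 - 2 = -14)
V(J, K) = 2 + 13*K - J*K (V(J, K) = 2 - ((K*J - 14*K) + K) = 2 - ((J*K - 14*K) + K) = 2 - ((-14*K + J*K) + K) = 2 - (-13*K + J*K) = 2 + (13*K - J*K) = 2 + 13*K - J*K)
sqrt(V(44, (9 + 0) + 22) + x) = sqrt((2 + 13*((9 + 0) + 22) - 1*44*((9 + 0) + 22)) + 3586) = sqrt((2 + 13*(9 + 22) - 1*44*(9 + 22)) + 3586) = sqrt((2 + 13*31 - 1*44*31) + 3586) = sqrt((2 + 403 - 1364) + 3586) = sqrt(-959 + 3586) = sqrt(2627)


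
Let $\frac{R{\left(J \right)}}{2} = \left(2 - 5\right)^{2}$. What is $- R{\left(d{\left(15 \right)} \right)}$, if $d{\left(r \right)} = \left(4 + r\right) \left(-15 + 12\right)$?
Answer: $-18$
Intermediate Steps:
$d{\left(r \right)} = -12 - 3 r$ ($d{\left(r \right)} = \left(4 + r\right) \left(-3\right) = -12 - 3 r$)
$R{\left(J \right)} = 18$ ($R{\left(J \right)} = 2 \left(2 - 5\right)^{2} = 2 \left(-3\right)^{2} = 2 \cdot 9 = 18$)
$- R{\left(d{\left(15 \right)} \right)} = \left(-1\right) 18 = -18$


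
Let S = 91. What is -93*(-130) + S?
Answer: 12181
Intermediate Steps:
-93*(-130) + S = -93*(-130) + 91 = 12090 + 91 = 12181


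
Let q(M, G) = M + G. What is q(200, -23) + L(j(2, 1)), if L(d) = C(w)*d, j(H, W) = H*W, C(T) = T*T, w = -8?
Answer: 305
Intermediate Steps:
C(T) = T²
q(M, G) = G + M
L(d) = 64*d (L(d) = (-8)²*d = 64*d)
q(200, -23) + L(j(2, 1)) = (-23 + 200) + 64*(2*1) = 177 + 64*2 = 177 + 128 = 305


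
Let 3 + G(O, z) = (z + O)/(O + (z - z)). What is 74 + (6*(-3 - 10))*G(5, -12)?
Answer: 2086/5 ≈ 417.20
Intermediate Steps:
G(O, z) = -3 + (O + z)/O (G(O, z) = -3 + (z + O)/(O + (z - z)) = -3 + (O + z)/(O + 0) = -3 + (O + z)/O)
74 + (6*(-3 - 10))*G(5, -12) = 74 + (6*(-3 - 10))*(-2 - 12/5) = 74 + (6*(-13))*(-2 - 12*⅕) = 74 - 78*(-2 - 12/5) = 74 - 78*(-22/5) = 74 + 1716/5 = 2086/5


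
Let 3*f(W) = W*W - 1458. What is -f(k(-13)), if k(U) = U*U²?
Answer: -4825351/3 ≈ -1.6085e+6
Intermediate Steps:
k(U) = U³
f(W) = -486 + W²/3 (f(W) = (W*W - 1458)/3 = (W² - 1458)/3 = (-1458 + W²)/3 = -486 + W²/3)
-f(k(-13)) = -(-486 + ((-13)³)²/3) = -(-486 + (⅓)*(-2197)²) = -(-486 + (⅓)*4826809) = -(-486 + 4826809/3) = -1*4825351/3 = -4825351/3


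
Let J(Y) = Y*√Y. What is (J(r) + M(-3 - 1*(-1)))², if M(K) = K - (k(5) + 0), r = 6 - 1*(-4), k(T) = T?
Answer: 1049 - 140*√10 ≈ 606.28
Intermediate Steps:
r = 10 (r = 6 + 4 = 10)
M(K) = -5 + K (M(K) = K - (5 + 0) = K - 1*5 = K - 5 = -5 + K)
J(Y) = Y^(3/2)
(J(r) + M(-3 - 1*(-1)))² = (10^(3/2) + (-5 + (-3 - 1*(-1))))² = (10*√10 + (-5 + (-3 + 1)))² = (10*√10 + (-5 - 2))² = (10*√10 - 7)² = (-7 + 10*√10)²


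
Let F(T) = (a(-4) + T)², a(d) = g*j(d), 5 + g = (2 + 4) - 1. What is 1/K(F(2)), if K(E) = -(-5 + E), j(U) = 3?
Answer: 1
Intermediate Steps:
g = 0 (g = -5 + ((2 + 4) - 1) = -5 + (6 - 1) = -5 + 5 = 0)
a(d) = 0 (a(d) = 0*3 = 0)
F(T) = T² (F(T) = (0 + T)² = T²)
K(E) = 5 - E
1/K(F(2)) = 1/(5 - 1*2²) = 1/(5 - 1*4) = 1/(5 - 4) = 1/1 = 1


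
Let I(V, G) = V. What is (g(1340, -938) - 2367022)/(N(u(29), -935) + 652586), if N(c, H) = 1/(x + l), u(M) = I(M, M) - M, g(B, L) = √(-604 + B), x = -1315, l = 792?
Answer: -1237952506/341302477 + 2092*√46/341302477 ≈ -3.6271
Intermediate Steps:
u(M) = 0 (u(M) = M - M = 0)
N(c, H) = -1/523 (N(c, H) = 1/(-1315 + 792) = 1/(-523) = -1/523)
(g(1340, -938) - 2367022)/(N(u(29), -935) + 652586) = (√(-604 + 1340) - 2367022)/(-1/523 + 652586) = (√736 - 2367022)/(341302477/523) = (4*√46 - 2367022)*(523/341302477) = (-2367022 + 4*√46)*(523/341302477) = -1237952506/341302477 + 2092*√46/341302477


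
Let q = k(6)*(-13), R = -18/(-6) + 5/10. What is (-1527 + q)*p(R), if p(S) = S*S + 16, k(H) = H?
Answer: -181365/4 ≈ -45341.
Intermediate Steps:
R = 7/2 (R = -18*(-⅙) + 5*(⅒) = 3 + ½ = 7/2 ≈ 3.5000)
p(S) = 16 + S² (p(S) = S² + 16 = 16 + S²)
q = -78 (q = 6*(-13) = -78)
(-1527 + q)*p(R) = (-1527 - 78)*(16 + (7/2)²) = -1605*(16 + 49/4) = -1605*113/4 = -181365/4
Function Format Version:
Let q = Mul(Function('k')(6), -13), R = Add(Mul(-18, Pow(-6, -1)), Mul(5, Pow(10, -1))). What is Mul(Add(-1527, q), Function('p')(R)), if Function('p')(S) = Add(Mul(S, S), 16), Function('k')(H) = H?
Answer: Rational(-181365, 4) ≈ -45341.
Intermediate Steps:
R = Rational(7, 2) (R = Add(Mul(-18, Rational(-1, 6)), Mul(5, Rational(1, 10))) = Add(3, Rational(1, 2)) = Rational(7, 2) ≈ 3.5000)
Function('p')(S) = Add(16, Pow(S, 2)) (Function('p')(S) = Add(Pow(S, 2), 16) = Add(16, Pow(S, 2)))
q = -78 (q = Mul(6, -13) = -78)
Mul(Add(-1527, q), Function('p')(R)) = Mul(Add(-1527, -78), Add(16, Pow(Rational(7, 2), 2))) = Mul(-1605, Add(16, Rational(49, 4))) = Mul(-1605, Rational(113, 4)) = Rational(-181365, 4)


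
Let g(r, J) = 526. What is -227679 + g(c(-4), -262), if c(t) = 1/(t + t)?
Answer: -227153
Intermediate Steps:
c(t) = 1/(2*t)
-227679 + g(c(-4), -262) = -227679 + 526 = -227153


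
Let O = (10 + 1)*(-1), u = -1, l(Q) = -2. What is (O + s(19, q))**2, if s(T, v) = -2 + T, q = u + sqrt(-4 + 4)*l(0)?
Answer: 36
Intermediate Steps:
O = -11 (O = 11*(-1) = -11)
q = -1 (q = -1 + sqrt(-4 + 4)*(-2) = -1 + sqrt(0)*(-2) = -1 + 0*(-2) = -1 + 0 = -1)
(O + s(19, q))**2 = (-11 + (-2 + 19))**2 = (-11 + 17)**2 = 6**2 = 36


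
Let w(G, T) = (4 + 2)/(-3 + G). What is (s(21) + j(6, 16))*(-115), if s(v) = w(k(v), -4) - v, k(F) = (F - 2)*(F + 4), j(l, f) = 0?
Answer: 569595/236 ≈ 2413.5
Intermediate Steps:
k(F) = (-2 + F)*(4 + F)
w(G, T) = 6/(-3 + G)
s(v) = -v + 6/(-11 + v² + 2*v) (s(v) = 6/(-3 + (-8 + v² + 2*v)) - v = 6/(-11 + v² + 2*v) - v = -v + 6/(-11 + v² + 2*v))
(s(21) + j(6, 16))*(-115) = ((-1*21 + 6/(-11 + 21² + 2*21)) + 0)*(-115) = ((-21 + 6/(-11 + 441 + 42)) + 0)*(-115) = ((-21 + 6/472) + 0)*(-115) = ((-21 + 6*(1/472)) + 0)*(-115) = ((-21 + 3/236) + 0)*(-115) = (-4953/236 + 0)*(-115) = -4953/236*(-115) = 569595/236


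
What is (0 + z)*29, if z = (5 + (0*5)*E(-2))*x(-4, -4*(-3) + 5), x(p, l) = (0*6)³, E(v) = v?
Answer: 0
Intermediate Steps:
x(p, l) = 0 (x(p, l) = 0³ = 0)
z = 0 (z = (5 + (0*5)*(-2))*0 = (5 + 0*(-2))*0 = (5 + 0)*0 = 5*0 = 0)
(0 + z)*29 = (0 + 0)*29 = 0*29 = 0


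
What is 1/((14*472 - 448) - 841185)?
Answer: -1/835025 ≈ -1.1976e-6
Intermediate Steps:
1/((14*472 - 448) - 841185) = 1/((6608 - 448) - 841185) = 1/(6160 - 841185) = 1/(-835025) = -1/835025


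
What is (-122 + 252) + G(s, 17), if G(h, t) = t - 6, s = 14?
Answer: 141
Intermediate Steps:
G(h, t) = -6 + t
(-122 + 252) + G(s, 17) = (-122 + 252) + (-6 + 17) = 130 + 11 = 141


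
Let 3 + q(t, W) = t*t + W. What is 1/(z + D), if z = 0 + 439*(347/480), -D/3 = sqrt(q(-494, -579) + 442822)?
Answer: -73119840/1399856570711 - 1382400*sqrt(171569)/1399856570711 ≈ -0.00046128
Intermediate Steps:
q(t, W) = -3 + W + t**2 (q(t, W) = -3 + (t*t + W) = -3 + (t**2 + W) = -3 + (W + t**2) = -3 + W + t**2)
D = -6*sqrt(171569) (D = -3*sqrt((-3 - 579 + (-494)**2) + 442822) = -3*sqrt((-3 - 579 + 244036) + 442822) = -3*sqrt(243454 + 442822) = -6*sqrt(171569) ≈ -2485.3)
z = 152333/480 (z = 0 + 439*(347*(1/480)) = 0 + 439*(347/480) = 0 + 152333/480 = 152333/480 ≈ 317.36)
1/(z + D) = 1/(152333/480 - 6*sqrt(171569))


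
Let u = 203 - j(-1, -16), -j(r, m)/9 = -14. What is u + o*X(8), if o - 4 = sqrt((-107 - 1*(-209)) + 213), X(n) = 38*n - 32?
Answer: 1165 + 816*sqrt(35) ≈ 5992.5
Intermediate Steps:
j(r, m) = 126 (j(r, m) = -9*(-14) = 126)
u = 77 (u = 203 - 1*126 = 203 - 126 = 77)
X(n) = -32 + 38*n
o = 4 + 3*sqrt(35) (o = 4 + sqrt((-107 - 1*(-209)) + 213) = 4 + sqrt((-107 + 209) + 213) = 4 + sqrt(102 + 213) = 4 + sqrt(315) = 4 + 3*sqrt(35) ≈ 21.748)
u + o*X(8) = 77 + (4 + 3*sqrt(35))*(-32 + 38*8) = 77 + (4 + 3*sqrt(35))*(-32 + 304) = 77 + (4 + 3*sqrt(35))*272 = 77 + (1088 + 816*sqrt(35)) = 1165 + 816*sqrt(35)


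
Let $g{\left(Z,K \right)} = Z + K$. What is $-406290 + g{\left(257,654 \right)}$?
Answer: $-405379$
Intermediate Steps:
$g{\left(Z,K \right)} = K + Z$
$-406290 + g{\left(257,654 \right)} = -406290 + \left(654 + 257\right) = -406290 + 911 = -405379$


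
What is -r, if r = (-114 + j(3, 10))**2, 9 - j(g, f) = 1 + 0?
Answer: -11236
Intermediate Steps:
j(g, f) = 8 (j(g, f) = 9 - (1 + 0) = 9 - 1*1 = 9 - 1 = 8)
r = 11236 (r = (-114 + 8)**2 = (-106)**2 = 11236)
-r = -1*11236 = -11236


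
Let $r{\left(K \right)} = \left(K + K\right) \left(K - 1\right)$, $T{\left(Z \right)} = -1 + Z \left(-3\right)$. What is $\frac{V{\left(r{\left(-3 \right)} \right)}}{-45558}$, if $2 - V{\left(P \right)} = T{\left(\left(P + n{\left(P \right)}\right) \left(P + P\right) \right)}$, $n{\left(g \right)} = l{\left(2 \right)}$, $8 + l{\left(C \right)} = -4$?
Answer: $- \frac{577}{15186} \approx -0.037996$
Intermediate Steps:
$l{\left(C \right)} = -12$ ($l{\left(C \right)} = -8 - 4 = -12$)
$n{\left(g \right)} = -12$
$T{\left(Z \right)} = -1 - 3 Z$
$r{\left(K \right)} = 2 K \left(-1 + K\right)$
$V{\left(P \right)} = 3 + 6 P \left(-12 + P\right)$ ($V{\left(P \right)} = 2 - \left(-1 - 3 \left(P - 12\right) \left(P + P\right)\right) = 2 - \left(-1 - 3 \left(-12 + P\right) 2 P\right) = 2 - \left(-1 - 3 \cdot 2 P \left(-12 + P\right)\right) = 2 - \left(-1 - 6 P \left(-12 + P\right)\right) = 2 + \left(1 + 6 P \left(-12 + P\right)\right) = 3 + 6 P \left(-12 + P\right)$)
$\frac{V{\left(r{\left(-3 \right)} \right)}}{-45558} = \frac{3 + 6 \cdot 2 \left(-3\right) \left(-1 - 3\right) \left(-12 + 2 \left(-3\right) \left(-1 - 3\right)\right)}{-45558} = \left(3 + 6 \cdot 2 \left(-3\right) \left(-4\right) \left(-12 + 2 \left(-3\right) \left(-4\right)\right)\right) \left(- \frac{1}{45558}\right) = \left(3 + 6 \cdot 24 \left(-12 + 24\right)\right) \left(- \frac{1}{45558}\right) = \left(3 + 6 \cdot 24 \cdot 12\right) \left(- \frac{1}{45558}\right) = \left(3 + 1728\right) \left(- \frac{1}{45558}\right) = 1731 \left(- \frac{1}{45558}\right) = - \frac{577}{15186}$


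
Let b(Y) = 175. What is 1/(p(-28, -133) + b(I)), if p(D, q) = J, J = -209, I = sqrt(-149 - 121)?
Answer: -1/34 ≈ -0.029412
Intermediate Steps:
I = 3*I*sqrt(30) (I = sqrt(-270) = 3*I*sqrt(30) ≈ 16.432*I)
p(D, q) = -209
1/(p(-28, -133) + b(I)) = 1/(-209 + 175) = 1/(-34) = -1/34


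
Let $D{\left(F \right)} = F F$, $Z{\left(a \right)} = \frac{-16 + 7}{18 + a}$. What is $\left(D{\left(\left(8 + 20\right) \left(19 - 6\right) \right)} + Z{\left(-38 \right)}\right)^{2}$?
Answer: $\frac{7022123705041}{400} \approx 1.7555 \cdot 10^{10}$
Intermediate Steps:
$Z{\left(a \right)} = - \frac{9}{18 + a}$
$D{\left(F \right)} = F^{2}$
$\left(D{\left(\left(8 + 20\right) \left(19 - 6\right) \right)} + Z{\left(-38 \right)}\right)^{2} = \left(\left(\left(8 + 20\right) \left(19 - 6\right)\right)^{2} - \frac{9}{18 - 38}\right)^{2} = \left(\left(28 \cdot 13\right)^{2} - \frac{9}{-20}\right)^{2} = \left(364^{2} - - \frac{9}{20}\right)^{2} = \left(132496 + \frac{9}{20}\right)^{2} = \left(\frac{2649929}{20}\right)^{2} = \frac{7022123705041}{400}$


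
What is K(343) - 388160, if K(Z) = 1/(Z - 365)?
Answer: -8539521/22 ≈ -3.8816e+5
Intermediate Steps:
K(Z) = 1/(-365 + Z)
K(343) - 388160 = 1/(-365 + 343) - 388160 = 1/(-22) - 388160 = -1/22 - 388160 = -8539521/22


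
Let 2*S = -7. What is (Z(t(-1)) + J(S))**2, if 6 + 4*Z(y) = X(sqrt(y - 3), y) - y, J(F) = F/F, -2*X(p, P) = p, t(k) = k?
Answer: I/8 ≈ 0.125*I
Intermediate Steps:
S = -7/2 (S = (1/2)*(-7) = -7/2 ≈ -3.5000)
X(p, P) = -p/2
J(F) = 1
Z(y) = -3/2 - y/4 - sqrt(-3 + y)/8 (Z(y) = -3/2 + (-sqrt(y - 3)/2 - y)/4 = -3/2 + (-sqrt(-3 + y)/2 - y)/4 = -3/2 + (-y - sqrt(-3 + y)/2)/4 = -3/2 + (-y/4 - sqrt(-3 + y)/8) = -3/2 - y/4 - sqrt(-3 + y)/8)
(Z(t(-1)) + J(S))**2 = ((-3/2 - 1/4*(-1) - sqrt(-3 - 1)/8) + 1)**2 = ((-3/2 + 1/4 - I/4) + 1)**2 = ((-5/4 - I/4) + 1)**2 = (-1/4 - I/4)**2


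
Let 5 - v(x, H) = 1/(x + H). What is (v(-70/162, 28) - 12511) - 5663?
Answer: -40571458/2233 ≈ -18169.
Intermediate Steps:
v(x, H) = 5 - 1/(H + x) (v(x, H) = 5 - 1/(x + H) = 5 - 1/(H + x))
(v(-70/162, 28) - 12511) - 5663 = ((-1 + 5*28 + 5*(-70/162))/(28 - 70/162) - 12511) - 5663 = ((-1 + 140 + 5*(-70*1/162))/(28 - 70*1/162) - 12511) - 5663 = ((-1 + 140 + 5*(-35/81))/(28 - 35/81) - 12511) - 5663 = ((-1 + 140 - 175/81)/(2233/81) - 12511) - 5663 = ((81/2233)*(11084/81) - 12511) - 5663 = (11084/2233 - 12511) - 5663 = -27925979/2233 - 5663 = -40571458/2233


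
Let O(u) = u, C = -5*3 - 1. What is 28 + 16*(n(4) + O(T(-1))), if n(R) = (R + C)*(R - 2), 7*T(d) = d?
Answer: -2508/7 ≈ -358.29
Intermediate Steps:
T(d) = d/7
C = -16 (C = -15 - 1 = -16)
n(R) = (-16 + R)*(-2 + R) (n(R) = (R - 16)*(R - 2) = (-16 + R)*(-2 + R))
28 + 16*(n(4) + O(T(-1))) = 28 + 16*((32 + 4**2 - 18*4) + (1/7)*(-1)) = 28 + 16*((32 + 16 - 72) - 1/7) = 28 + 16*(-24 - 1/7) = 28 + 16*(-169/7) = 28 - 2704/7 = -2508/7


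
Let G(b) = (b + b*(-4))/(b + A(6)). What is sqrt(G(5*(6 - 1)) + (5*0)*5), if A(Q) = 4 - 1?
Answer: 5*I*sqrt(21)/14 ≈ 1.6366*I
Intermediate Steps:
A(Q) = 3
G(b) = -3*b/(3 + b) (G(b) = (b + b*(-4))/(b + 3) = (b - 4*b)/(3 + b) = (-3*b)/(3 + b) = -3*b/(3 + b))
sqrt(G(5*(6 - 1)) + (5*0)*5) = sqrt(-3*5*(6 - 1)/(3 + 5*(6 - 1)) + (5*0)*5) = sqrt(-3*5*5/(3 + 5*5) + 0*5) = sqrt(-3*25/(3 + 25) + 0) = sqrt(-3*25/28 + 0) = sqrt(-3*25*1/28 + 0) = sqrt(-75/28 + 0) = sqrt(-75/28) = 5*I*sqrt(21)/14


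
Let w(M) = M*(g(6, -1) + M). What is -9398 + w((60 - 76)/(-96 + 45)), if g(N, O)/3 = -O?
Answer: -24441494/2601 ≈ -9397.0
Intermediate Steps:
g(N, O) = -3*O (g(N, O) = 3*(-O) = -3*O)
w(M) = M*(3 + M) (w(M) = M*(-3*(-1) + M) = M*(3 + M))
-9398 + w((60 - 76)/(-96 + 45)) = -9398 + ((60 - 76)/(-96 + 45))*(3 + (60 - 76)/(-96 + 45)) = -9398 + (-16/(-51))*(3 - 16/(-51)) = -9398 + (-16*(-1/51))*(3 - 16*(-1/51)) = -9398 + 16*(3 + 16/51)/51 = -9398 + (16/51)*(169/51) = -9398 + 2704/2601 = -24441494/2601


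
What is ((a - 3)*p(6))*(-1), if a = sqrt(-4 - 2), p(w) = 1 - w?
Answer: -15 + 5*I*sqrt(6) ≈ -15.0 + 12.247*I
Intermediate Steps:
a = I*sqrt(6) (a = sqrt(-6) = I*sqrt(6) ≈ 2.4495*I)
((a - 3)*p(6))*(-1) = ((I*sqrt(6) - 3)*(1 - 1*6))*(-1) = ((-3 + I*sqrt(6))*(1 - 6))*(-1) = ((-3 + I*sqrt(6))*(-5))*(-1) = (15 - 5*I*sqrt(6))*(-1) = -15 + 5*I*sqrt(6)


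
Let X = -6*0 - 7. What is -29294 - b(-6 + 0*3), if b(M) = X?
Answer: -29287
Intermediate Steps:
X = -7 (X = 0 - 7 = -7)
b(M) = -7
-29294 - b(-6 + 0*3) = -29294 - 1*(-7) = -29294 + 7 = -29287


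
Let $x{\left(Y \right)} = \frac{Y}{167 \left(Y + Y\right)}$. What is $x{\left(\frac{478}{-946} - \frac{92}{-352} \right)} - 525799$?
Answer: $- \frac{175616865}{334} \approx -5.258 \cdot 10^{5}$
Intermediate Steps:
$x{\left(Y \right)} = \frac{1}{334}$ ($x{\left(Y \right)} = \frac{Y}{167 \cdot 2 Y} = \frac{Y}{334 Y} = Y \frac{1}{334 Y} = \frac{1}{334}$)
$x{\left(\frac{478}{-946} - \frac{92}{-352} \right)} - 525799 = \frac{1}{334} - 525799 = - \frac{175616865}{334}$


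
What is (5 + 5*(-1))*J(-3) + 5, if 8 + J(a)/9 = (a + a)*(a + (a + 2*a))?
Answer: 5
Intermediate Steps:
J(a) = -72 + 72*a² (J(a) = -72 + 9*((a + a)*(a + (a + 2*a))) = -72 + 9*((2*a)*(a + 3*a)) = -72 + 9*((2*a)*(4*a)) = -72 + 9*(8*a²) = -72 + 72*a²)
(5 + 5*(-1))*J(-3) + 5 = (5 + 5*(-1))*(-72 + 72*(-3)²) + 5 = (5 - 5)*(-72 + 72*9) + 5 = 0*(-72 + 648) + 5 = 0*576 + 5 = 0 + 5 = 5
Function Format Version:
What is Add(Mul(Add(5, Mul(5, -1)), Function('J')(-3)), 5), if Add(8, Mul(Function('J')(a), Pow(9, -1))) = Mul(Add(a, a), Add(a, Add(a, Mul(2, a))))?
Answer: 5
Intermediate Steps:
Function('J')(a) = Add(-72, Mul(72, Pow(a, 2))) (Function('J')(a) = Add(-72, Mul(9, Mul(Add(a, a), Add(a, Add(a, Mul(2, a)))))) = Add(-72, Mul(9, Mul(Mul(2, a), Add(a, Mul(3, a))))) = Add(-72, Mul(9, Mul(Mul(2, a), Mul(4, a)))) = Add(-72, Mul(9, Mul(8, Pow(a, 2)))) = Add(-72, Mul(72, Pow(a, 2))))
Add(Mul(Add(5, Mul(5, -1)), Function('J')(-3)), 5) = Add(Mul(Add(5, Mul(5, -1)), Add(-72, Mul(72, Pow(-3, 2)))), 5) = Add(Mul(Add(5, -5), Add(-72, Mul(72, 9))), 5) = Add(Mul(0, Add(-72, 648)), 5) = Add(Mul(0, 576), 5) = Add(0, 5) = 5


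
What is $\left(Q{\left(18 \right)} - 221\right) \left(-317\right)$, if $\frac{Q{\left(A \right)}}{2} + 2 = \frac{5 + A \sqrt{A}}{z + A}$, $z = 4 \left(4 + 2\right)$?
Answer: $\frac{1496240}{21} - \frac{5706 \sqrt{2}}{7} \approx 70097.0$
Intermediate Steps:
$z = 24$ ($z = 4 \cdot 6 = 24$)
$Q{\left(A \right)} = -4 + \frac{2 \left(5 + A^{\frac{3}{2}}\right)}{24 + A}$ ($Q{\left(A \right)} = -4 + 2 \frac{5 + A \sqrt{A}}{24 + A} = -4 + 2 \frac{5 + A^{\frac{3}{2}}}{24 + A} = -4 + \frac{2 \left(5 + A^{\frac{3}{2}}\right)}{24 + A}$)
$\left(Q{\left(18 \right)} - 221\right) \left(-317\right) = \left(\frac{2 \left(-43 + 18^{\frac{3}{2}} - 36\right)}{24 + 18} - 221\right) \left(-317\right) = \left(\frac{2 \left(-43 + 54 \sqrt{2} - 36\right)}{42} - 221\right) \left(-317\right) = \left(2 \cdot \frac{1}{42} \left(-79 + 54 \sqrt{2}\right) - 221\right) \left(-317\right) = \left(\left(- \frac{79}{21} + \frac{18 \sqrt{2}}{7}\right) - 221\right) \left(-317\right) = \left(- \frac{4720}{21} + \frac{18 \sqrt{2}}{7}\right) \left(-317\right) = \frac{1496240}{21} - \frac{5706 \sqrt{2}}{7}$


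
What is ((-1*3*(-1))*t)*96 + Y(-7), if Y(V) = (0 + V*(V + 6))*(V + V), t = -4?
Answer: -1250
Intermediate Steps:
Y(V) = 2*V**2*(6 + V) (Y(V) = (0 + V*(6 + V))*(2*V) = (V*(6 + V))*(2*V) = 2*V**2*(6 + V))
((-1*3*(-1))*t)*96 + Y(-7) = ((-1*3*(-1))*(-4))*96 + 2*(-7)**2*(6 - 7) = (-3*(-1)*(-4))*96 + 2*49*(-1) = (3*(-4))*96 - 98 = -12*96 - 98 = -1152 - 98 = -1250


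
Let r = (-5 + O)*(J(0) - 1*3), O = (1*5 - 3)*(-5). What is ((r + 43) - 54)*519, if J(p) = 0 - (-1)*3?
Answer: -5709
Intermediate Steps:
J(p) = 3 (J(p) = 0 - 1*(-3) = 0 + 3 = 3)
O = -10 (O = (5 - 3)*(-5) = 2*(-5) = -10)
r = 0 (r = (-5 - 10)*(3 - 1*3) = -15*(3 - 3) = -15*0 = 0)
((r + 43) - 54)*519 = ((0 + 43) - 54)*519 = (43 - 54)*519 = -11*519 = -5709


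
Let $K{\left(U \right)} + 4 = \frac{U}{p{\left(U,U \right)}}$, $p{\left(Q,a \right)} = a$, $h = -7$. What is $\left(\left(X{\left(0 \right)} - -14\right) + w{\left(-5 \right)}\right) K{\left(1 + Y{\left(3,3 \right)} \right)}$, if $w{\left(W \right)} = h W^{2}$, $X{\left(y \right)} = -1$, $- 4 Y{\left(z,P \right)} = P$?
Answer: $486$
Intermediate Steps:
$Y{\left(z,P \right)} = - \frac{P}{4}$
$w{\left(W \right)} = - 7 W^{2}$
$K{\left(U \right)} = -3$ ($K{\left(U \right)} = -4 + \frac{U}{U} = -4 + 1 = -3$)
$\left(\left(X{\left(0 \right)} - -14\right) + w{\left(-5 \right)}\right) K{\left(1 + Y{\left(3,3 \right)} \right)} = \left(\left(-1 - -14\right) - 7 \left(-5\right)^{2}\right) \left(-3\right) = \left(\left(-1 + 14\right) - 175\right) \left(-3\right) = \left(13 - 175\right) \left(-3\right) = \left(-162\right) \left(-3\right) = 486$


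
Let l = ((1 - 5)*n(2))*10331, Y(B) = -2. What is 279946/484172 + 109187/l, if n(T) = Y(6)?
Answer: 19000566293/10003961864 ≈ 1.8993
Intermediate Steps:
n(T) = -2
l = 82648 (l = ((1 - 5)*(-2))*10331 = -4*(-2)*10331 = 8*10331 = 82648)
279946/484172 + 109187/l = 279946/484172 + 109187/82648 = 279946*(1/484172) + 109187*(1/82648) = 139973/242086 + 109187/82648 = 19000566293/10003961864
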